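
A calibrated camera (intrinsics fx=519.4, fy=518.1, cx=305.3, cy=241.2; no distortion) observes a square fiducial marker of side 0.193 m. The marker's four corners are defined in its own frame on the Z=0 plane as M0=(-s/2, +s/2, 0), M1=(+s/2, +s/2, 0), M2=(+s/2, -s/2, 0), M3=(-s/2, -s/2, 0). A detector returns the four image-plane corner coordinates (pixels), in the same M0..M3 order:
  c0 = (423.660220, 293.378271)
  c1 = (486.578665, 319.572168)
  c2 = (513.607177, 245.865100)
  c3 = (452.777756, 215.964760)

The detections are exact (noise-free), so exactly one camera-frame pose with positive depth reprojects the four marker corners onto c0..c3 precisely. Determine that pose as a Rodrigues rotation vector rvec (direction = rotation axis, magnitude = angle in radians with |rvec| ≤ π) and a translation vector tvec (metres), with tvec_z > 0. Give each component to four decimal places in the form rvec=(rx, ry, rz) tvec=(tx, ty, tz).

rvec=(0.0028, -0.3522, 0.3816) tvec=(0.3915, 0.0659, 1.2343)

Intrinsics K: fx=519.4, fy=518.1, cx=305.3, cy=241.2
Marker side s = 0.193 m; corners in marker frame (Z=0):
  M0 = (-0.0965, +0.0965, 0)
  M1 = (+0.0965, +0.0965, 0)
  M2 = (+0.0965, -0.0965, 0)
  M3 = (-0.0965, -0.0965, 0)
Detected image corners:
  c0 = (423.660220, 293.378271) px
  c1 = (486.578665, 319.572168) px
  c2 = (513.607177, 245.865100) px
  c3 = (452.777756, 215.964760) px
Planar DLT: solve 8×8 A·h = b for H (H[2,2]=1):
  H  [+448.69018 -169.25288 +470.04039]
  H  [+218.74977 +377.54044 +268.87862]
  H  [+0.27310 -0.05103 +1.00000]
B = K⁻¹H; ‖b₁‖=0.810144, ‖b₂‖=0.810144; λ = 2/(‖b₁‖+‖b₂‖) = 1.234348, sign → tz>0 ⇒ λ=+1.234348
r₁ = λ·B[:,0] = (+0.86816,+0.36422,+0.33710); r₂ = λ·B[:,1] = (-0.36521,+0.92879,-0.06298)
r₃ = r₁×r₂ = (-0.33604,-0.06843,+0.93936); SVD([r₁ r₂ r₃]) → R = UVᵀ:
  R  [+0.86816 -0.36521 -0.33604]
  R  [+0.36422 +0.92879 -0.06843]
  R  [+0.33710 -0.06298 +0.93936]
t = (+0.39150, +0.06594, +1.23435) m
tr R = 2.736315; θ = arccos((tr R − 1)/2) = 0.519319 rad = 29.755°
axis k = ((R−Rᵀ)₃₂, (R−Rᵀ)₁₃, (R−Rᵀ)₂₁) / (2 sinθ) = (+0.005486, -0.678171, +0.734884)
rvec = θ·k = (+0.002849, -0.352187, +0.381639)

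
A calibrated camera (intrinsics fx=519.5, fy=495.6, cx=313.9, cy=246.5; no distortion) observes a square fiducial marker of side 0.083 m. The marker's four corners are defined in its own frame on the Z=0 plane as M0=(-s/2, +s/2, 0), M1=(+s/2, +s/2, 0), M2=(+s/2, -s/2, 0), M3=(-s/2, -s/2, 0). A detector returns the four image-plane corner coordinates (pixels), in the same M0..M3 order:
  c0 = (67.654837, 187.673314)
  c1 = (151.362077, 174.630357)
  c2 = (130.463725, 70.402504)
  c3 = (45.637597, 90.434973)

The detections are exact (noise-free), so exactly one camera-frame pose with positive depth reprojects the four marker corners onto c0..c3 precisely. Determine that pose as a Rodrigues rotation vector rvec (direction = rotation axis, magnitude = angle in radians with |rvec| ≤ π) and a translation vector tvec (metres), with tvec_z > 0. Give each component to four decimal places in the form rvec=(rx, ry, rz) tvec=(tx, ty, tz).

Intrinsics K: fx=519.5, fy=495.6, cx=313.9, cy=246.5
Marker side s = 0.083 m; corners in marker frame (Z=0):
  M0 = (-0.0415, +0.0415, 0)
  M1 = (+0.0415, +0.0415, 0)
  M2 = (+0.0415, -0.0415, 0)
  M3 = (-0.0415, -0.0415, 0)
Detected image corners:
  c0 = (67.654837, 187.673314) px
  c1 = (151.362077, 174.630357) px
  c2 = (130.463725, 70.402504) px
  c3 = (45.637597, 90.434973) px
Planar DLT: solve 8×8 A·h = b for H (H[2,2]=1):
  H  [+938.38716 +294.09719 +97.57990]
  H  [-300.27383 +1259.10028 +131.80006]
  H  [-0.77723 +0.35789 +1.00000]
B = K⁻¹H; ‖b₁‖=2.414983, ‖b₂‖=2.414983; λ = 2/(‖b₁‖+‖b₂‖) = 0.414082, sign → tz>0 ⇒ λ=+0.414082
r₁ = λ·B[:,0] = (+0.94243,-0.09081,-0.32183); r₂ = λ·B[:,1] = (+0.14487,+0.97829,+0.14820)
r₃ = r₁×r₂ = (+0.30139,-0.18629,+0.93513); SVD([r₁ r₂ r₃]) → R = UVᵀ:
  R  [+0.94243 +0.14487 +0.30139]
  R  [-0.09081 +0.97829 -0.18629]
  R  [-0.32183 +0.14820 +0.93513]
t = (-0.17242, -0.09583, +0.41408) m
tr R = 2.855846; θ = arccos((tr R − 1)/2) = 0.381994 rad = 21.887°
axis k = ((R−Rᵀ)₃₂, (R−Rᵀ)₁₃, (R−Rᵀ)₂₁) / (2 sinθ) = (+0.448645, +0.835933, -0.316123)
rvec = θ·k = (+0.171380, +0.319322, -0.120757)

rvec=(0.1714, 0.3193, -0.1208) tvec=(-0.1724, -0.0958, 0.4141)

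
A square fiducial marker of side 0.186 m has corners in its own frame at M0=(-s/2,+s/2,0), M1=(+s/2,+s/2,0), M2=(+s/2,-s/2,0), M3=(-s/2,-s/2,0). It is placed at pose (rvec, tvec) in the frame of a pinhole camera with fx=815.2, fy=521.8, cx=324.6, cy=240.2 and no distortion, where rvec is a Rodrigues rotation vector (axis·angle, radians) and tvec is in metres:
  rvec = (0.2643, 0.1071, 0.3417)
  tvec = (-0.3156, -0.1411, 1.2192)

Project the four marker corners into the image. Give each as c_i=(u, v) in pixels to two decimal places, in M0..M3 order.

Intrinsics K: fx=815.2, fy=521.8, cx=324.6, cy=240.2
Marker side s = 0.186 m; corners in marker frame (Z=0):
  M0 = (-0.0930, +0.0930, 0)
  M1 = (+0.0930, +0.0930, 0)
  M2 = (+0.0930, -0.0930, 0)
  M3 = (-0.0930, -0.0930, 0)
rvec = (0.2643, 0.1071, 0.3417), |rvec| = θ = 0.44507 rad = 25.500°
Rodrigues: sinθ=0.43052, 1−cosθ=0.09742; R = I + sinθ·[k]× + (1−cosθ)·[k]×²:
    [+0.93694 -0.31661 +0.14801]
    [+0.34445 +0.90822 -0.23766]
    [-0.05918 +0.27366 +0.96000]
t = (-0.3156, -0.1411, 1.2192) m
M0: Pc = R·M0+t = (-0.43218, -0.08867, +1.25015); u = 815.2·(-0.43218)/1.25015 + 324.6 = 42.7844, v = 521.8·(-0.08867)/1.25015 + 240.2 = 203.1905
M1: Pc = R·M1+t = (-0.25791, -0.02460, +1.23915); u = 815.2·(-0.25791)/1.23915 + 324.6 = 154.9284, v = 521.8·(-0.02460)/1.23915 + 240.2 = 229.8405
M2: Pc = R·M2+t = (-0.19902, -0.19353, +1.18825); u = 815.2·(-0.19902)/1.18825 + 324.6 = 188.0615, v = 521.8·(-0.19353)/1.18825 + 240.2 = 155.2139
M3: Pc = R·M3+t = (-0.37329, -0.25760, +1.19925); u = 815.2·(-0.37329)/1.19925 + 324.6 = 70.8536, v = 521.8·(-0.25760)/1.19925 + 240.2 = 128.1178

c0=(42.78, 203.19) c1=(154.93, 229.84) c2=(188.06, 155.21) c3=(70.85, 128.12)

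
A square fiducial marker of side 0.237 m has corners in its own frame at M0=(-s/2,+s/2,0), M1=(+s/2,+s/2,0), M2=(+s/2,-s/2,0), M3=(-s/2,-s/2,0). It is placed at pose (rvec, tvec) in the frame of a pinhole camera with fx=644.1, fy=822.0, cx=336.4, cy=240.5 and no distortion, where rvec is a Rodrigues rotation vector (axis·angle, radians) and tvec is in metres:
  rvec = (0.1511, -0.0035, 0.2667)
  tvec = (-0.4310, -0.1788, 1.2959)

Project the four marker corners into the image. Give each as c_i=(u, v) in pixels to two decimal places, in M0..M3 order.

Intrinsics K: fx=644.1, fy=822.0, cx=336.4, cy=240.5
Marker side s = 0.237 m; corners in marker frame (Z=0):
  M0 = (-0.1185, +0.1185, 0)
  M1 = (+0.1185, +0.1185, 0)
  M2 = (+0.1185, -0.1185, 0)
  M3 = (-0.1185, -0.1185, 0)
rvec = (0.1511, -0.0035, 0.2667), |rvec| = θ = 0.30655 rad = 17.564°
Rodrigues: sinθ=0.30177, 1−cosθ=0.04662; R = I + sinθ·[k]× + (1−cosθ)·[k]×²:
    [+0.96471 -0.26280 +0.01655]
    [+0.26228 +0.95339 -0.14921]
    [+0.02344 +0.14828 +0.98867]
t = (-0.4310, -0.1788, 1.2959) m
M0: Pc = R·M0+t = (-0.57646, -0.09690, +1.31069); u = 644.1·(-0.57646)/1.31069 + 336.4 = 53.1165, v = 822.0·(-0.09690)/1.31069 + 240.5 = 179.7269
M1: Pc = R·M1+t = (-0.34782, -0.03474, +1.31625); u = 644.1·(-0.34782)/1.31625 + 336.4 = 166.1937, v = 822.0·(-0.03474)/1.31625 + 240.5 = 218.8026
M2: Pc = R·M2+t = (-0.28554, -0.26070, +1.28111); u = 644.1·(-0.28554)/1.28111 + 336.4 = 192.8395, v = 822.0·(-0.26070)/1.28111 + 240.5 = 73.2287
M3: Pc = R·M3+t = (-0.51418, -0.32286, +1.27555); u = 644.1·(-0.51418)/1.27555 + 336.4 = 76.7629, v = 822.0·(-0.32286)/1.27555 + 240.5 = 32.4425

c0=(53.12, 179.73) c1=(166.19, 218.80) c2=(192.84, 73.23) c3=(76.76, 32.44)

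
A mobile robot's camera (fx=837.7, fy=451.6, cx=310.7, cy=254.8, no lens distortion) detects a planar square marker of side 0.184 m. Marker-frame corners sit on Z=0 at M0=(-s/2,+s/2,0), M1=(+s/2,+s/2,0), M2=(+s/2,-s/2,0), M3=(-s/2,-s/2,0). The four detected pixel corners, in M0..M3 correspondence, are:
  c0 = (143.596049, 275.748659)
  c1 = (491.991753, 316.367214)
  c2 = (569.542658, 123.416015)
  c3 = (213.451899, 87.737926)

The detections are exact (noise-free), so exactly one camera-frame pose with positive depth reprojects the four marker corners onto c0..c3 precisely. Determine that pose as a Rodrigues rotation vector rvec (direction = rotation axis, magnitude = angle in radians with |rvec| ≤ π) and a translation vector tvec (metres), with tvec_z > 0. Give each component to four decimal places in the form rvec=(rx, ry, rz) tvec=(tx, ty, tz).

rvec=(0.0297, 0.0714, 0.2057) tvec=(0.0210, -0.0508, 0.4288)

Intrinsics K: fx=837.7, fy=451.6, cx=310.7, cy=254.8
Marker side s = 0.184 m; corners in marker frame (Z=0):
  M0 = (-0.0920, +0.0920, 0)
  M1 = (+0.0920, +0.0920, 0)
  M2 = (+0.0920, -0.0920, 0)
  M3 = (-0.0920, -0.0920, 0)
Detected image corners:
  c0 = (143.596049, 275.748659) px
  c1 = (491.991753, 316.367214) px
  c2 = (569.542658, 123.416015) px
  c3 = (213.451899, 87.737926) px
Planar DLT: solve 8×8 A·h = b for H (H[2,2]=1):
  H  [+1858.12653 -369.88443 +351.79329]
  H  [+175.68175 +1052.22614 +201.29042]
  H  [-0.15811 +0.08564 +1.00000]
B = K⁻¹H; ‖b₁‖=2.331823, ‖b₂‖=2.331823; λ = 2/(‖b₁‖+‖b₂‖) = 0.428849, sign → tz>0 ⇒ λ=+0.428849
r₁ = λ·B[:,0] = (+0.97639,+0.20509,-0.06781); r₂ = λ·B[:,1] = (-0.20298,+0.97849,+0.03673)
r₃ = r₁×r₂ = (+0.07388,-0.02210,+0.99702); SVD([r₁ r₂ r₃]) → R = UVᵀ:
  R  [+0.97639 -0.20298 +0.07388]
  R  [+0.20509 +0.97849 -0.02210]
  R  [-0.06781 +0.03673 +0.99702]
t = (+0.02104, -0.05081, +0.42885) m
tr R = 2.951908; θ = arccos((tr R − 1)/2) = 0.219741 rad = 12.590°
axis k = ((R−Rᵀ)₃₂, (R−Rᵀ)₁₃, (R−Rᵀ)₂₁) / (2 sinθ) = (+0.134937, +0.325006, +0.936036)
rvec = θ·k = (+0.029651, +0.071417, +0.205686)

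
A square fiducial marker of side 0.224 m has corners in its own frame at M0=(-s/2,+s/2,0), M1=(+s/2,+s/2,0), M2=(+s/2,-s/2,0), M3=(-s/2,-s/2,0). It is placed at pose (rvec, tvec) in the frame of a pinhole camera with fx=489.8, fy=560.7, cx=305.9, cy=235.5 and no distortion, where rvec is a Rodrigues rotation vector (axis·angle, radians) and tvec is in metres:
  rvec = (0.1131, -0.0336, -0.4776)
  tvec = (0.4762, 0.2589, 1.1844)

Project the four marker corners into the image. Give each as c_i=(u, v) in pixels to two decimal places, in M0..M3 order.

c0=(481.04, 427.23) c1=(562.13, 378.76) c2=(525.08, 287.43) c3=(442.14, 336.89)

Intrinsics K: fx=489.8, fy=560.7, cx=305.9, cy=235.5
Marker side s = 0.224 m; corners in marker frame (Z=0):
  M0 = (-0.1120, +0.1120, 0)
  M1 = (+0.1120, +0.1120, 0)
  M2 = (+0.1120, -0.1120, 0)
  M3 = (-0.1120, -0.1120, 0)
rvec = (0.1131, -0.0336, -0.4776), |rvec| = θ = 0.49196 rad = 28.187°
Rodrigues: sinθ=0.47235, 1−cosθ=0.11859; R = I + sinθ·[k]× + (1−cosθ)·[k]×²:
    [+0.88768 +0.45670 -0.05873]
    [-0.46043 +0.88196 -0.10073]
    [+0.00579 +0.11646 +0.99318]
t = (0.4762, 0.2589, 1.1844) m
M0: Pc = R·M0+t = (+0.42793, +0.40925, +1.19679); u = 489.8·(+0.42793)/1.19679 + 305.9 = 481.0350, v = 560.7·(+0.40925)/1.19679 + 235.5 = 427.2333
M1: Pc = R·M1+t = (+0.62677, +0.30611, +1.19809); u = 489.8·(+0.62677)/1.19809 + 305.9 = 562.1344, v = 560.7·(+0.30611)/1.19809 + 235.5 = 378.7585
M2: Pc = R·M2+t = (+0.52447, +0.10855, +1.17201); u = 489.8·(+0.52447)/1.17201 + 305.9 = 525.0840, v = 560.7·(+0.10855)/1.17201 + 235.5 = 287.4325
M3: Pc = R·M3+t = (+0.32563, +0.21169, +1.17071); u = 489.8·(+0.32563)/1.17071 + 305.9 = 442.1365, v = 560.7·(+0.21169)/1.17071 + 235.5 = 336.8861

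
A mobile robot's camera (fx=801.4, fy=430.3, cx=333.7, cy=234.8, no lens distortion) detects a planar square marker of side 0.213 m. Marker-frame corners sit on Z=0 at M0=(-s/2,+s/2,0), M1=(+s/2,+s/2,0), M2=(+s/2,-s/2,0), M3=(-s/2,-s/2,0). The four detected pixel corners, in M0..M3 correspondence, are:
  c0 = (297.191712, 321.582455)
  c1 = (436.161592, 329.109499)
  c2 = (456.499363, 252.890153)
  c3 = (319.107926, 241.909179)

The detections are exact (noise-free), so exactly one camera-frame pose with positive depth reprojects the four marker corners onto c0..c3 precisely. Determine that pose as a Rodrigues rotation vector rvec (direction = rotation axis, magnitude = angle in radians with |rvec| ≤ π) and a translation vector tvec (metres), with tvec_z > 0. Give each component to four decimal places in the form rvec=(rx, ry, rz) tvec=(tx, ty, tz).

rvec=(-0.0067, -0.2498, 0.1486) tvec=(0.0657, 0.1399, 1.1670)

Intrinsics K: fx=801.4, fy=430.3, cx=333.7, cy=234.8
Marker side s = 0.213 m; corners in marker frame (Z=0):
  M0 = (-0.1065, +0.1065, 0)
  M1 = (+0.1065, +0.1065, 0)
  M2 = (+0.1065, -0.1065, 0)
  M3 = (-0.1065, -0.1065, 0)
Detected image corners:
  c0 = (297.191712, 321.582455) px
  c1 = (436.161592, 329.109499) px
  c2 = (456.499363, 252.890153) px
  c3 = (319.107926, 241.909179) px
Planar DLT: solve 8×8 A·h = b for H (H[2,2]=1):
  H  [+728.16645 -107.18997 +378.81374]
  H  [+103.76909 +359.62552 +286.38763]
  H  [+0.21058 -0.02143 +1.00000]
B = K⁻¹H; ‖b₁‖=0.856863, ‖b₂‖=0.856863; λ = 2/(‖b₁‖+‖b₂‖) = 1.167048, sign → tz>0 ⇒ λ=+1.167048
r₁ = λ·B[:,0] = (+0.95807,+0.14734,+0.24576); r₂ = λ·B[:,1] = (-0.14568,+0.98902,-0.02501)
r₃ = r₁×r₂ = (-0.24674,-0.01184,+0.96901); SVD([r₁ r₂ r₃]) → R = UVᵀ:
  R  [+0.95807 -0.14568 -0.24674]
  R  [+0.14734 +0.98902 -0.01184]
  R  [+0.24576 -0.02501 +0.96901]
t = (+0.06570, +0.13991, +1.16705) m
tr R = 2.916092; θ = arccos((tr R − 1)/2) = 0.290691 rad = 16.655°
axis k = ((R−Rᵀ)₃₂, (R−Rᵀ)₁₃, (R−Rᵀ)₂₁) / (2 sinθ) = (-0.022984, -0.859170, +0.511174)
rvec = θ·k = (-0.006681, -0.249753, +0.148594)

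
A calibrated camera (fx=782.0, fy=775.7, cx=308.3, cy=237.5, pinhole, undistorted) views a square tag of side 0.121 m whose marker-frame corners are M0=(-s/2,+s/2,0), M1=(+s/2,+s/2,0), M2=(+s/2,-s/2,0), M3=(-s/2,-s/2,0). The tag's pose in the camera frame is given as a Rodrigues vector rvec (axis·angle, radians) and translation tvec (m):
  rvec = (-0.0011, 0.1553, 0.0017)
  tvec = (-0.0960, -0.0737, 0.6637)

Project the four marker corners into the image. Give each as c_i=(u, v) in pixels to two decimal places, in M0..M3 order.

Intrinsics K: fx=782.0, fy=775.7, cx=308.3, cy=237.5
Marker side s = 0.121 m; corners in marker frame (Z=0):
  M0 = (-0.0605, +0.0605, 0)
  M1 = (+0.0605, +0.0605, 0)
  M2 = (+0.0605, -0.0605, 0)
  M3 = (-0.0605, -0.0605, 0)
rvec = (-0.0011, 0.1553, 0.0017), |rvec| = θ = 0.15531 rad = 8.899°
Rodrigues: sinθ=0.15469, 1−cosθ=0.01204; R = I + sinθ·[k]× + (1−cosθ)·[k]×²:
    [+0.98796 -0.00178 +0.15468]
    [+0.00161 +1.00000 +0.00123]
    [-0.15468 -0.00096 +0.98796]
t = (-0.0960, -0.0737, 0.6637) m
M0: Pc = R·M0+t = (-0.15588, -0.01330, +0.67300); u = 782.0·(-0.15588)/0.67300 + 308.3 = 127.1741, v = 775.7·(-0.01330)/0.67300 + 237.5 = 222.1734
M1: Pc = R·M1+t = (-0.03634, -0.01310, +0.65428); u = 782.0·(-0.03634)/0.65428 + 308.3 = 264.8715, v = 775.7·(-0.01310)/0.65428 + 237.5 = 221.9656
M2: Pc = R·M2+t = (-0.03612, -0.13410, +0.65440); u = 782.0·(-0.03612)/0.65440 + 308.3 = 265.1363, v = 775.7·(-0.13410)/0.65440 + 237.5 = 78.5401
M3: Pc = R·M3+t = (-0.15566, -0.13430, +0.67312); u = 782.0·(-0.15566)/0.67312 + 308.3 = 127.4554, v = 775.7·(-0.13430)/0.67312 + 237.5 = 82.7358

c0=(127.17, 222.17) c1=(264.87, 221.97) c2=(265.14, 78.54) c3=(127.46, 82.74)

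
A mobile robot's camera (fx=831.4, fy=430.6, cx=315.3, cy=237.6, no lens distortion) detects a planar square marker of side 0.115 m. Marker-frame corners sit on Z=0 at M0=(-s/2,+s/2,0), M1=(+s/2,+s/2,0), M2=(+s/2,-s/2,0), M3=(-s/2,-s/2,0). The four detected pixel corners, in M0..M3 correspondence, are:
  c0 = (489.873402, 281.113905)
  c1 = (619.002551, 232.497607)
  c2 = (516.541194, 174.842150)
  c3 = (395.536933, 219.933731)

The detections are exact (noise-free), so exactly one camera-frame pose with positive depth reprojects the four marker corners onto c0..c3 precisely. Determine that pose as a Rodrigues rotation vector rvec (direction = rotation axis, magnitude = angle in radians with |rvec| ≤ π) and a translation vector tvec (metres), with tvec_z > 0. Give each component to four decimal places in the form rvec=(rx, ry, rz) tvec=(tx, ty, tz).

rvec=(-0.3744, 0.0923, -0.6206) tvec=(0.1397, -0.0166, 0.6166)

Intrinsics K: fx=831.4, fy=430.6, cx=315.3, cy=237.6
Marker side s = 0.115 m; corners in marker frame (Z=0):
  M0 = (-0.0575, +0.0575, 0)
  M1 = (+0.0575, +0.0575, 0)
  M2 = (+0.0575, -0.0575, 0)
  M3 = (-0.0575, -0.0575, 0)
Detected image corners:
  c0 = (489.873402, 281.113905) px
  c1 = (619.002551, 232.497607) px
  c2 = (516.541194, 174.842150) px
  c3 = (395.536933, 219.933731) px
Planar DLT: solve 8×8 A·h = b for H (H[2,2]=1):
  H  [+1108.26248 +553.05364 +503.69991]
  H  [-397.03473 +380.58965 +226.01496]
  H  [+0.04343 -0.59908 +1.00000]
B = K⁻¹H; ‖b₁‖=1.621758, ‖b₂‖=1.621758; λ = 2/(‖b₁‖+‖b₂‖) = 0.616615, sign → tz>0 ⇒ λ=+0.616615
r₁ = λ·B[:,0] = (+0.81180,-0.58333,+0.02678); r₂ = λ·B[:,1] = (+0.55027,+0.74883,-0.36940)
r₃ = r₁×r₂ = (+0.19543,+0.31461,+0.92888); SVD([r₁ r₂ r₃]) → R = UVᵀ:
  R  [+0.81180 +0.55027 +0.19543]
  R  [-0.58333 +0.74883 +0.31461]
  R  [+0.02678 -0.36940 +0.92888]
t = (+0.13973, -0.01659, +0.61661) m
tr R = 2.489512; θ = arccos((tr R − 1)/2) = 0.730627 rad = 41.862°
axis k = ((R−Rᵀ)₃₂, (R−Rᵀ)₁₃, (R−Rᵀ)₂₁) / (2 sinθ) = (-0.512495, +0.126359, -0.849342)
rvec = θ·k = (-0.374443, +0.092321, -0.620553)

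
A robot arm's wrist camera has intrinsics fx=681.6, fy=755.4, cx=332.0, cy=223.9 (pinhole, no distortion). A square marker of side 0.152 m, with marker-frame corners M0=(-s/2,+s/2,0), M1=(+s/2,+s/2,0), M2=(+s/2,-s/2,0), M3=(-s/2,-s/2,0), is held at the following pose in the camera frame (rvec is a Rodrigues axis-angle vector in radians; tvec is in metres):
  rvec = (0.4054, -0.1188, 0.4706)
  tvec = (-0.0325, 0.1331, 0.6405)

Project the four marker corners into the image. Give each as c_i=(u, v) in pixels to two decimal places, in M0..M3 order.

c0=(190.78, 413.11) c1=(331.64, 474.61) c2=(407.87, 347.48) c3=(258.36, 273.92)

Intrinsics K: fx=681.6, fy=755.4, cx=332.0, cy=223.9
Marker side s = 0.152 m; corners in marker frame (Z=0):
  M0 = (-0.0760, +0.0760, 0)
  M1 = (+0.0760, +0.0760, 0)
  M2 = (+0.0760, -0.0760, 0)
  M3 = (-0.0760, -0.0760, 0)
rvec = (0.4054, -0.1188, 0.4706), |rvec| = θ = 0.63240 rad = 36.234°
Rodrigues: sinθ=0.59108, 1−cosθ=0.19339; R = I + sinθ·[k]× + (1−cosθ)·[k]×²:
    [+0.88608 -0.46314 -0.01878]
    [+0.41656 +0.81344 -0.40595]
    [+0.20329 +0.35188 +0.91370]
t = (-0.0325, 0.1331, 0.6405) m
M0: Pc = R·M0+t = (-0.13504, +0.16326, +0.65179); u = 681.6·(-0.13504)/0.65179 + 332.0 = 190.7831, v = 755.4·(+0.16326)/0.65179 + 223.9 = 413.1141
M1: Pc = R·M1+t = (-0.00036, +0.22658, +0.68269); u = 681.6·(-0.00036)/0.68269 + 332.0 = 331.6442, v = 755.4·(+0.22658)/0.68269 + 223.9 = 474.6110
M2: Pc = R·M2+t = (+0.07004, +0.10294, +0.62921); u = 681.6·(+0.07004)/0.62921 + 332.0 = 407.8734, v = 755.4·(+0.10294)/0.62921 + 223.9 = 347.4827
M3: Pc = R·M3+t = (-0.06464, +0.03962, +0.59831); u = 681.6·(-0.06464)/0.59831 + 332.0 = 258.3571, v = 755.4·(+0.03962)/0.59831 + 223.9 = 273.9225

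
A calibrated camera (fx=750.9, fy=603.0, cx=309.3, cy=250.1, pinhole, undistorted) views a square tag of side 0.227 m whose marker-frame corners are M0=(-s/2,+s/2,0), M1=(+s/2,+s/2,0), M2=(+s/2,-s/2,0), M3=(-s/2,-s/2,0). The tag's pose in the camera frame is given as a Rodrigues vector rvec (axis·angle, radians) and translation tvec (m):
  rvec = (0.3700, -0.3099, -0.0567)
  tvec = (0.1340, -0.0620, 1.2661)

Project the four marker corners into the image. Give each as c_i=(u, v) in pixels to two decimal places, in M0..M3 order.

Intrinsics K: fx=750.9, fy=603.0, cx=309.3, cy=250.1
Marker side s = 0.227 m; corners in marker frame (Z=0):
  M0 = (-0.1135, +0.1135, 0)
  M1 = (+0.1135, +0.1135, 0)
  M2 = (+0.1135, -0.1135, 0)
  M3 = (-0.1135, -0.1135, 0)
rvec = (0.3700, -0.3099, -0.0567), |rvec| = θ = 0.48596 rad = 27.843°
Rodrigues: sinθ=0.46705, 1−cosθ=0.11577; R = I + sinθ·[k]× + (1−cosθ)·[k]×²:
    [+0.95134 -0.00172 -0.30813]
    [-0.11071 +0.93131 -0.34699]
    [+0.28756 +0.36422 +0.88581]
t = (0.1340, -0.0620, 1.2661) m
M0: Pc = R·M0+t = (+0.02583, +0.05627, +1.27480); u = 750.9·(+0.02583)/1.27480 + 309.3 = 324.5134, v = 603.0·(+0.05627)/1.27480 + 250.1 = 276.7161
M1: Pc = R·M1+t = (+0.24178, +0.03114, +1.34008); u = 750.9·(+0.24178)/1.34008 + 309.3 = 444.7806, v = 603.0·(+0.03114)/1.34008 + 250.1 = 264.1115
M2: Pc = R·M2+t = (+0.24217, -0.18027, +1.25740); u = 750.9·(+0.24217)/1.25740 + 309.3 = 453.9217, v = 603.0·(-0.18027)/1.25740 + 250.1 = 163.6500
M3: Pc = R·M3+t = (+0.02622, -0.15514, +1.19212); u = 750.9·(+0.02622)/1.19212 + 309.3 = 325.8140, v = 603.0·(-0.15514)/1.19212 + 250.1 = 171.6278

c0=(324.51, 276.72) c1=(444.78, 264.11) c2=(453.92, 163.65) c3=(325.81, 171.63)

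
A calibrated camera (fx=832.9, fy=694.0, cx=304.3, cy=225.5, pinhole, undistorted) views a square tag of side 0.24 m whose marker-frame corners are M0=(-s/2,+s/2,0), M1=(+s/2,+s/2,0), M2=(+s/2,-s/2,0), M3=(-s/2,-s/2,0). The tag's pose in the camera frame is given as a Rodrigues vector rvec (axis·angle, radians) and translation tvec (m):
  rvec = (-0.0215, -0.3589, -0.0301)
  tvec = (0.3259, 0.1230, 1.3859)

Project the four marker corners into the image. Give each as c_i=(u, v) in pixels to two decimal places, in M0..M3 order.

Intrinsics K: fx=832.9, fy=694.0, cx=304.3, cy=225.5
Marker side s = 0.24 m; corners in marker frame (Z=0):
  M0 = (-0.1200, +0.1200, 0)
  M1 = (+0.1200, +0.1200, 0)
  M2 = (+0.1200, -0.1200, 0)
  M3 = (-0.1200, -0.1200, 0)
rvec = (-0.0215, -0.3589, -0.0301), |rvec| = θ = 0.36080 rad = 20.672°
Rodrigues: sinθ=0.35302, 1−cosθ=0.06439; R = I + sinθ·[k]× + (1−cosθ)·[k]×²:
    [+0.93584 +0.03327 -0.35084]
    [-0.02563 +0.99932 +0.02638]
    [+0.35148 -0.01569 +0.93606]
t = (0.3259, 0.1230, 1.3859) m
M0: Pc = R·M0+t = (+0.21759, +0.24599, +1.34184); u = 832.9·(+0.21759)/1.34184 + 304.3 = 439.3621, v = 694.0·(+0.24599)/1.34184 + 225.5 = 352.7288
M1: Pc = R·M1+t = (+0.44219, +0.23984, +1.42619); u = 832.9·(+0.44219)/1.42619 + 304.3 = 562.5416, v = 694.0·(+0.23984)/1.42619 + 225.5 = 342.2097
M2: Pc = R·M2+t = (+0.43421, +0.00001, +1.42996); u = 832.9·(+0.43421)/1.42996 + 304.3 = 557.2108, v = 694.0·(+0.00001)/1.42996 + 225.5 = 225.5024
M3: Pc = R·M3+t = (+0.20961, +0.00616, +1.34561); u = 832.9·(+0.20961)/1.34561 + 304.3 = 434.0420, v = 694.0·(+0.00616)/1.34561 + 225.5 = 228.6757

c0=(439.36, 352.73) c1=(562.54, 342.21) c2=(557.21, 225.50) c3=(434.04, 228.68)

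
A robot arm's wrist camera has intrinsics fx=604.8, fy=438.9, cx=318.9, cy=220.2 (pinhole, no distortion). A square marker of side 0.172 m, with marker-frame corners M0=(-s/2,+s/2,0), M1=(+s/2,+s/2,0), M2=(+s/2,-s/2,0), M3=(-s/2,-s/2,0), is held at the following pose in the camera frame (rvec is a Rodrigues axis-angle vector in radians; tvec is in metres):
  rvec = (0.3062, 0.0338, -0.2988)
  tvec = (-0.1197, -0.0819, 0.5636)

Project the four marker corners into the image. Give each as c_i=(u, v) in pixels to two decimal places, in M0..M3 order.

c0=(139.59, 235.55) c1=(306.25, 198.99) c2=(247.39, 67.83) c3=(66.83, 110.98)

Intrinsics K: fx=604.8, fy=438.9, cx=318.9, cy=220.2
Marker side s = 0.172 m; corners in marker frame (Z=0):
  M0 = (-0.0860, +0.0860, 0)
  M1 = (+0.0860, +0.0860, 0)
  M2 = (+0.0860, -0.0860, 0)
  M3 = (-0.0860, -0.0860, 0)
rvec = (0.3062, 0.0338, -0.2988), |rvec| = θ = 0.42916 rad = 24.589°
Rodrigues: sinθ=0.41611, 1−cosθ=0.09069; R = I + sinθ·[k]× + (1−cosθ)·[k]×²:
    [+0.95548 +0.29481 -0.01228]
    [-0.28462 +0.90988 -0.30186]
    [-0.07782 +0.29191 +0.95327]
t = (-0.1197, -0.0819, 0.5636) m
M0: Pc = R·M0+t = (-0.17652, +0.02083, +0.59540); u = 604.8·(-0.17652)/0.59540 + 318.9 = 139.5947, v = 438.9·(+0.02083)/0.59540 + 220.2 = 235.5522
M1: Pc = R·M1+t = (-0.01218, -0.02813, +0.58201); u = 604.8·(-0.01218)/0.58201 + 318.9 = 306.2478, v = 438.9·(-0.02813)/0.58201 + 220.2 = 198.9887
M2: Pc = R·M2+t = (-0.06288, -0.18463, +0.53180); u = 604.8·(-0.06288)/0.53180 + 318.9 = 247.3862, v = 438.9·(-0.18463)/0.53180 + 220.2 = 67.8268
M3: Pc = R·M3+t = (-0.22722, -0.13567, +0.54519); u = 604.8·(-0.22722)/0.54519 + 318.9 = 66.8302, v = 438.9·(-0.13567)/0.54519 + 220.2 = 110.9778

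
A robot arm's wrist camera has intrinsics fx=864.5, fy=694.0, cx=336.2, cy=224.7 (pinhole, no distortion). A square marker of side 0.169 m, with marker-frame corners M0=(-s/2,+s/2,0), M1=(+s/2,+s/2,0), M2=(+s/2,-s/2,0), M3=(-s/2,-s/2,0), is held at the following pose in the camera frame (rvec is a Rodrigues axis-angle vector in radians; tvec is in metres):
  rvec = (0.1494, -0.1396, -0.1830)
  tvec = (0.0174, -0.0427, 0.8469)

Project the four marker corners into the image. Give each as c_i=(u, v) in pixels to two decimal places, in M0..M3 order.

Intrinsics K: fx=864.5, fy=694.0, cx=336.2, cy=224.7
Marker side s = 0.169 m; corners in marker frame (Z=0):
  M0 = (-0.0845, +0.0845, 0)
  M1 = (+0.0845, +0.0845, 0)
  M2 = (+0.0845, -0.0845, 0)
  M3 = (-0.0845, -0.0845, 0)
rvec = (0.1494, -0.1396, -0.1830), |rvec| = θ = 0.27440 rad = 15.722°
Rodrigues: sinθ=0.27097, 1−cosθ=0.03741; R = I + sinθ·[k]× + (1−cosθ)·[k]×²:
    [+0.97368 +0.17035 -0.15144]
    [-0.19107 +0.97227 -0.13484]
    [+0.12427 +0.16023 +0.97923]
t = (0.0174, -0.0427, 0.8469) m
M0: Pc = R·M0+t = (-0.05048, +0.05560, +0.84994); u = 864.5·(-0.05048)/0.84994 + 336.2 = 284.8539, v = 694.0·(+0.05560)/0.84994 + 224.7 = 270.1012
M1: Pc = R·M1+t = (+0.11407, +0.02331, +0.87094); u = 864.5·(+0.11407)/0.87094 + 336.2 = 449.4268, v = 694.0·(+0.02331)/0.87094 + 224.7 = 243.2751
M2: Pc = R·M2+t = (+0.08528, -0.14100, +0.84386); u = 864.5·(+0.08528)/0.84386 + 336.2 = 423.5669, v = 694.0·(-0.14100)/0.84386 + 224.7 = 108.7381
M3: Pc = R·M3+t = (-0.07927, -0.10871, +0.82286); u = 864.5·(-0.07927)/0.82286 + 336.2 = 252.9184, v = 694.0·(-0.10871)/0.82286 + 224.7 = 133.0132

c0=(284.85, 270.10) c1=(449.43, 243.28) c2=(423.57, 108.74) c3=(252.92, 133.01)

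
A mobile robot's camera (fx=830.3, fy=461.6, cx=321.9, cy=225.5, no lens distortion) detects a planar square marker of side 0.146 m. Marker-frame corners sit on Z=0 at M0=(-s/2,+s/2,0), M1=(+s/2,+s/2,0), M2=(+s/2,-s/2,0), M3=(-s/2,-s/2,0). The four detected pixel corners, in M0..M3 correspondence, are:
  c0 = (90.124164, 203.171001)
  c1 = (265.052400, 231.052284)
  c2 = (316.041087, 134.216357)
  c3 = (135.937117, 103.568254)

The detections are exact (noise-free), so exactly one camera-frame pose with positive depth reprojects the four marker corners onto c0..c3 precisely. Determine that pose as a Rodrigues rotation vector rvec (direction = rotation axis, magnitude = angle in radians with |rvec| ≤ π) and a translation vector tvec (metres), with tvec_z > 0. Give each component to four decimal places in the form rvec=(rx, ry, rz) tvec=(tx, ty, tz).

rvec=(0.1660, -0.0592, 0.2873) tvec=(-0.0955, -0.0811, 0.6620)

Intrinsics K: fx=830.3, fy=461.6, cx=321.9, cy=225.5
Marker side s = 0.146 m; corners in marker frame (Z=0):
  M0 = (-0.0730, +0.0730, 0)
  M1 = (+0.0730, +0.0730, 0)
  M2 = (+0.0730, -0.0730, 0)
  M3 = (-0.0730, -0.0730, 0)
Detected image corners:
  c0 = (90.124164, 203.171001) px
  c1 = (265.052400, 231.052284) px
  c2 = (316.041087, 134.216357) px
  c3 = (135.937117, 103.568254) px
Planar DLT: solve 8×8 A·h = b for H (H[2,2]=1):
  H  [+1240.46577 -284.58443 +202.17610]
  H  [+221.01586 +711.85336 +168.97037]
  H  [+0.12342 +0.23335 +1.00000]
B = K⁻¹H; ‖b₁‖=1.510541, ‖b₂‖=1.510541; λ = 2/(‖b₁‖+‖b₂‖) = 0.662015, sign → tz>0 ⇒ λ=+0.662015
r₁ = λ·B[:,0] = (+0.95737,+0.27706,+0.08170); r₂ = λ·B[:,1] = (-0.28680,+0.94545,+0.15448)
r₃ = r₁×r₂ = (-0.03445,-0.17133,+0.98461); SVD([r₁ r₂ r₃]) → R = UVᵀ:
  R  [+0.95737 -0.28680 -0.03445]
  R  [+0.27706 +0.94545 -0.17133]
  R  [+0.08170 +0.15448 +0.98461]
t = (-0.09546, -0.08107, +0.66201) m
tr R = 2.887438; θ = arccos((tr R − 1)/2) = 0.337097 rad = 19.314°
axis k = ((R−Rᵀ)₃₂, (R−Rᵀ)₁₃, (R−Rᵀ)₂₁) / (2 sinθ) = (+0.492536, -0.175585, +0.852396)
rvec = θ·k = (+0.166032, -0.059189, +0.287340)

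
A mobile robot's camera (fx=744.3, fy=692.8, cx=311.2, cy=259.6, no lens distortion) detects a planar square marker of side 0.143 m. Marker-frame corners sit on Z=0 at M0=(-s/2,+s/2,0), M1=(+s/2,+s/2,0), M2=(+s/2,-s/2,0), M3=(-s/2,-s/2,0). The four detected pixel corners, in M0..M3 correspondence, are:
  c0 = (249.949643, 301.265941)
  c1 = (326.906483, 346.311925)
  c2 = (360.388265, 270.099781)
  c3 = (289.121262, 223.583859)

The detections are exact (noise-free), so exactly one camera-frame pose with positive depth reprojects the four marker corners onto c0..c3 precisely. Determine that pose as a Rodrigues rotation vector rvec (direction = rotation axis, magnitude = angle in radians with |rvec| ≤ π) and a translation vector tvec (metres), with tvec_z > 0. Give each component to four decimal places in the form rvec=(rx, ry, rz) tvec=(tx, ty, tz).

rvec=(-0.3115, -0.5075, 0.4945) tvec=(-0.0047, 0.0401, 1.0978)

Intrinsics K: fx=744.3, fy=692.8, cx=311.2, cy=259.6
Marker side s = 0.143 m; corners in marker frame (Z=0):
  M0 = (-0.0715, +0.0715, 0)
  M1 = (+0.0715, +0.0715, 0)
  M2 = (+0.0715, -0.0715, 0)
  M3 = (-0.0715, -0.0715, 0)
Detected image corners:
  c0 = (249.949643, 301.265941) px
  c1 = (326.906483, 346.311925) px
  c2 = (360.388265, 270.099781) px
  c3 = (289.121262, 223.583859) px
Planar DLT: solve 8×8 A·h = b for H (H[2,2]=1):
  H  [+625.27697 -365.42883 +307.99465]
  H  [+420.34942 +433.83294 +284.88544]
  H  [+0.35073 -0.36496 +1.00000]
B = K⁻¹H; ‖b₁‖=0.910934, ‖b₂‖=0.910934; λ = 2/(‖b₁‖+‖b₂‖) = 1.097774, sign → tz>0 ⇒ λ=+1.097774
r₁ = λ·B[:,0] = (+0.76124,+0.52179,+0.38502); r₂ = λ·B[:,1] = (-0.37146,+0.83756,-0.40065)
r₃ = r₁×r₂ = (-0.53153,+0.16197,+0.83141); SVD([r₁ r₂ r₃]) → R = UVᵀ:
  R  [+0.76124 -0.37146 -0.53153]
  R  [+0.52179 +0.83756 +0.16197]
  R  [+0.38502 -0.40065 +0.83141]
t = (-0.00473, +0.04007, +1.09777) m
tr R = 2.430207; θ = arccos((tr R − 1)/2) = 0.774024 rad = 44.348°
axis k = ((R−Rᵀ)₃₂, (R−Rᵀ)₁₃, (R−Rᵀ)₂₁) / (2 sinθ) = (-0.402435, -0.655601, +0.638931)
rvec = θ·k = (-0.311494, -0.507451, +0.494548)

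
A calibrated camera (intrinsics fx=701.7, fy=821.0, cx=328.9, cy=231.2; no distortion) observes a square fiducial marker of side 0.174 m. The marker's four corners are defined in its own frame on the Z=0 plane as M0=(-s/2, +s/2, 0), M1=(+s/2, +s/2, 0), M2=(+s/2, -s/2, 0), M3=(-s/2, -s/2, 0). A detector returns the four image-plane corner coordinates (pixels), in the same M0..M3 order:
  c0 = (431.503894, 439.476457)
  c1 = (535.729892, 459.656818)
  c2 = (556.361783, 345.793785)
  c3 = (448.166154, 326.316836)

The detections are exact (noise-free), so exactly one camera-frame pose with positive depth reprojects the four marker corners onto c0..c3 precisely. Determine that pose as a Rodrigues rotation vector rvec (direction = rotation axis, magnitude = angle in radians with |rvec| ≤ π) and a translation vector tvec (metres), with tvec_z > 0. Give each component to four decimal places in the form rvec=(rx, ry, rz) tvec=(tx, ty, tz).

rvec=(0.2304, 0.0988, 0.1349) tvec=(0.2694, 0.2289, 1.1560)

Intrinsics K: fx=701.7, fy=821.0, cx=328.9, cy=231.2
Marker side s = 0.174 m; corners in marker frame (Z=0):
  M0 = (-0.0870, +0.0870, 0)
  M1 = (+0.0870, +0.0870, 0)
  M2 = (+0.0870, -0.0870, 0)
  M3 = (-0.0870, -0.0870, 0)
Detected image corners:
  c0 = (431.503894, 439.476457) px
  c1 = (535.729892, 459.656818) px
  c2 = (556.361783, 345.793785) px
  c3 = (448.166154, 326.316836) px
Planar DLT: solve 8×8 A·h = b for H (H[2,2]=1):
  H  [+575.22721 -7.35473 +492.44846]
  H  [+86.11957 +731.83315 +393.74887]
  H  [-0.07096 +0.20234 +1.00000]
B = K⁻¹H; ‖b₁‖=0.865030, ‖b₂‖=0.865030; λ = 2/(‖b₁‖+‖b₂‖) = 1.156029, sign → tz>0 ⇒ λ=+1.156029
r₁ = λ·B[:,0] = (+0.98612,+0.14436,-0.08203); r₂ = λ·B[:,1] = (-0.12176,+0.96460,+0.23391)
r₃ = r₁×r₂ = (+0.11290,-0.22068,+0.96879); SVD([r₁ r₂ r₃]) → R = UVᵀ:
  R  [+0.98612 -0.12176 +0.11290]
  R  [+0.14436 +0.96460 -0.22068]
  R  [-0.08203 +0.23391 +0.96879]
t = (+0.26944, +0.22888, +1.15603) m
tr R = 2.919514; θ = arccos((tr R − 1)/2) = 0.284661 rad = 16.310°
axis k = ((R−Rᵀ)₃₂, (R−Rᵀ)₁₃, (R−Rᵀ)₂₁) / (2 sinθ) = (+0.809360, +0.347054, +0.473804)
rvec = θ·k = (+0.230393, +0.098793, +0.134874)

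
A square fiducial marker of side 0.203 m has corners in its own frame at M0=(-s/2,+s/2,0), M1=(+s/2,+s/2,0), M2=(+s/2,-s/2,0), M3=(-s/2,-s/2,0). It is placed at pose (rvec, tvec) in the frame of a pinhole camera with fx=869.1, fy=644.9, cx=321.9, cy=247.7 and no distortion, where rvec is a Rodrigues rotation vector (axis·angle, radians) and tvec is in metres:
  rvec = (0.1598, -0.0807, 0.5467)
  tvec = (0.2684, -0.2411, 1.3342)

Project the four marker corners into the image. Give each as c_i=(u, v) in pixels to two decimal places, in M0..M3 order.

Intrinsics K: fx=869.1, fy=644.9, cx=321.9, cy=247.7
Marker side s = 0.203 m; corners in marker frame (Z=0):
  M0 = (-0.1015, +0.1015, 0)
  M1 = (+0.1015, +0.1015, 0)
  M2 = (+0.1015, -0.1015, 0)
  M3 = (-0.1015, -0.1015, 0)
rvec = (0.1598, -0.0807, 0.5467), |rvec| = θ = 0.57526 rad = 32.960°
Rodrigues: sinθ=0.54406, 1−cosθ=0.16095; R = I + sinθ·[k]× + (1−cosθ)·[k]×²:
    [+0.85147 -0.52331 -0.03383]
    [+0.51077 +0.84222 -0.17259]
    [+0.11881 +0.12967 +0.98441]
t = (0.2684, -0.2411, 1.3342) m
M0: Pc = R·M0+t = (+0.12886, -0.20746, +1.33530); u = 869.1·(+0.12886)/1.33530 + 321.9 = 405.7701, v = 644.9·(-0.20746)/1.33530 + 247.7 = 147.5056
M1: Pc = R·M1+t = (+0.30171, -0.10377, +1.35942); u = 869.1·(+0.30171)/1.35942 + 321.9 = 514.7866, v = 644.9·(-0.10377)/1.35942 + 247.7 = 198.4713
M2: Pc = R·M2+t = (+0.40794, -0.27474, +1.33310); u = 869.1·(+0.40794)/1.33310 + 321.9 = 587.8528, v = 644.9·(-0.27474)/1.33310 + 247.7 = 114.7908
M3: Pc = R·M3+t = (+0.23509, -0.37843, +1.30898); u = 869.1·(+0.23509)/1.30898 + 321.9 = 477.9902, v = 644.9·(-0.37843)/1.30898 + 247.7 = 61.2583

c0=(405.77, 147.51) c1=(514.79, 198.47) c2=(587.85, 114.79) c3=(477.99, 61.26)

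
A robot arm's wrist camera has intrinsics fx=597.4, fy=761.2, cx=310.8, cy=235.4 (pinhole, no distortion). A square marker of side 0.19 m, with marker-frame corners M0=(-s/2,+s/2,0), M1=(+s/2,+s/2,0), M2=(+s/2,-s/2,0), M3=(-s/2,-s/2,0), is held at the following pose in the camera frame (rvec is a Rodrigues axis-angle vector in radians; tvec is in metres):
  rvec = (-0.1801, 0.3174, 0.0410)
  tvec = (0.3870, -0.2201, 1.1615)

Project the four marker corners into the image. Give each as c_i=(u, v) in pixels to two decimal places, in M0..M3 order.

c0=(458.38, 152.61) c1=(562.87, 149.71) c2=(562.55, 28.24) c3=(460.86, 37.06)

Intrinsics K: fx=597.4, fy=761.2, cx=310.8, cy=235.4
Marker side s = 0.19 m; corners in marker frame (Z=0):
  M0 = (-0.0950, +0.0950, 0)
  M1 = (+0.0950, +0.0950, 0)
  M2 = (+0.0950, -0.0950, 0)
  M3 = (-0.0950, -0.0950, 0)
rvec = (-0.1801, 0.3174, 0.0410), |rvec| = θ = 0.36723 rad = 21.041°
Rodrigues: sinθ=0.35903, 1−cosθ=0.06668; R = I + sinθ·[k]× + (1−cosθ)·[k]×²:
    [+0.94936 -0.06835 +0.30666]
    [+0.01182 +0.98313 +0.18251]
    [-0.31396 -0.16965 +0.93416]
t = (0.3870, -0.2201, 1.1615) m
M0: Pc = R·M0+t = (+0.29032, -0.12783, +1.17521); u = 597.4·(+0.29032)/1.17521 + 310.8 = 458.3785, v = 761.2·(-0.12783)/1.17521 + 235.4 = 152.6056
M1: Pc = R·M1+t = (+0.47070, -0.12558, +1.11556); u = 597.4·(+0.47070)/1.11556 + 310.8 = 562.8660, v = 761.2·(-0.12558)/1.11556 + 235.4 = 149.7110
M2: Pc = R·M2+t = (+0.48368, -0.31237, +1.14779); u = 597.4·(+0.48368)/1.14779 + 310.8 = 562.5463, v = 761.2·(-0.31237)/1.14779 + 235.4 = 28.2371
M3: Pc = R·M3+t = (+0.30330, -0.31462, +1.20744); u = 597.4·(+0.30330)/1.20744 + 310.8 = 460.8639, v = 761.2·(-0.31462)/1.20744 + 235.4 = 37.0558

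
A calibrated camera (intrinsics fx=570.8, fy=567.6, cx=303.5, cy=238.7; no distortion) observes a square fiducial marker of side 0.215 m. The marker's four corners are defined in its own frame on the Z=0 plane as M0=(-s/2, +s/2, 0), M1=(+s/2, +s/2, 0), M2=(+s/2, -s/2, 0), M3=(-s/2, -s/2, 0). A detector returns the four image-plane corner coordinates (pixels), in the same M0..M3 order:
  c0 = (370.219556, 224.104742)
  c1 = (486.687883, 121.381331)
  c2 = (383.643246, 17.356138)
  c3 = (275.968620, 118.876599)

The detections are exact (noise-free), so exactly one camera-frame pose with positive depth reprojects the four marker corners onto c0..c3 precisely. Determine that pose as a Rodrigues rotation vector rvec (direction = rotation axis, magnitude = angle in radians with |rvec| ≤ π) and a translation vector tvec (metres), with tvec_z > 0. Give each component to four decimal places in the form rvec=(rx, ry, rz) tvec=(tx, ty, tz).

rvec=(-0.1277, 0.1964, -0.7177) tvec=(0.1064, -0.1727, 0.8263)

Intrinsics K: fx=570.8, fy=567.6, cx=303.5, cy=238.7
Marker side s = 0.215 m; corners in marker frame (Z=0):
  M0 = (-0.1075, +0.1075, 0)
  M1 = (+0.1075, +0.1075, 0)
  M2 = (+0.1075, -0.1075, 0)
  M3 = (-0.1075, -0.1075, 0)
Detected image corners:
  c0 = (370.219556, 224.104742) px
  c1 = (486.687883, 121.381331) px
  c2 = (383.643246, 17.356138) px
  c3 = (275.968620, 118.876599) px
Planar DLT: solve 8×8 A·h = b for H (H[2,2]=1):
  H  [+459.03874 +374.44600 +376.97381]
  H  [-494.52963 +459.99495 +120.07721]
  H  [-0.16284 -0.22162 +1.00000]
B = K⁻¹H; ‖b₁‖=1.210155, ‖b₂‖=1.210155; λ = 2/(‖b₁‖+‖b₂‖) = 0.826340, sign → tz>0 ⇒ λ=+0.826340
r₁ = λ·B[:,0] = (+0.73609,-0.66337,-0.13456); r₂ = λ·B[:,1] = (+0.63945,+0.74670,-0.18313)
r₃ = r₁×r₂ = (+0.22196,+0.04876,+0.97384); SVD([r₁ r₂ r₃]) → R = UVᵀ:
  R  [+0.73609 +0.63945 +0.22196]
  R  [-0.66337 +0.74670 +0.04876]
  R  [-0.13456 -0.18313 +0.97384]
t = (+0.10637, -0.17270, +0.82634) m
tr R = 2.456626; θ = arccos((tr R − 1)/2) = 0.754940 rad = 43.255°
axis k = ((R−Rᵀ)₃₂, (R−Rᵀ)₁₃, (R−Rᵀ)₂₁) / (2 sinθ) = (-0.169204, +0.260141, -0.950629)
rvec = θ·k = (-0.127739, +0.196391, -0.717668)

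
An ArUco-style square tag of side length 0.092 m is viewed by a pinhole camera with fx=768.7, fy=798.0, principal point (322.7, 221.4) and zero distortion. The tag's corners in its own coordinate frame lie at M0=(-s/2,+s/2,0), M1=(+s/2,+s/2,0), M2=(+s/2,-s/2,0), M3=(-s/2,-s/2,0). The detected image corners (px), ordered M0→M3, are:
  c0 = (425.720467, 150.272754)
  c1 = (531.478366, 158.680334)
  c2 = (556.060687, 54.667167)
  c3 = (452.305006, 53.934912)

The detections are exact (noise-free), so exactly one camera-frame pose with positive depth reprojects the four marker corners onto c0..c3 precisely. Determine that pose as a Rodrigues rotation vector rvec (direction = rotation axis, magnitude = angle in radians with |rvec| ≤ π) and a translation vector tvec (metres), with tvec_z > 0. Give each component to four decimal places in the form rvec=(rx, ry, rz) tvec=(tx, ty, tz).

rvec=(-0.3440, 0.5284, 0.2204) tvec=(0.1405, -0.0956, 0.6466)

Intrinsics K: fx=768.7, fy=798.0, cx=322.7, cy=221.4
Marker side s = 0.092 m; corners in marker frame (Z=0):
  M0 = (-0.0460, +0.0460, 0)
  M1 = (+0.0460, +0.0460, 0)
  M2 = (+0.0460, -0.0460, 0)
  M3 = (-0.0460, -0.0460, 0)
Detected image corners:
  c0 = (425.720467, 150.272754) px
  c1 = (531.478366, 158.680334) px
  c2 = (556.060687, 54.667167) px
  c3 = (452.305006, 53.934912) px
Planar DLT: solve 8×8 A·h = b for H (H[2,2]=1):
  H  [+738.33524 -478.29168 +489.66849]
  H  [-36.10720 +1044.85648 +103.36637]
  H  [-0.81426 -0.40661 +1.00000]
B = K⁻¹H; ‖b₁‖=1.546518, ‖b₂‖=1.546518; λ = 2/(‖b₁‖+‖b₂‖) = 0.646614, sign → tz>0 ⇒ λ=+0.646614
r₁ = λ·B[:,0] = (+0.84210,+0.11682,-0.52651); r₂ = λ·B[:,1] = (-0.29196,+0.91958,-0.26292)
r₃ = r₁×r₂ = (+0.45346,+0.37512,+0.80849); SVD([r₁ r₂ r₃]) → R = UVᵀ:
  R  [+0.84210 -0.29196 +0.45346]
  R  [+0.11682 +0.91958 +0.37512]
  R  [-0.52651 -0.26292 +0.80849]
t = (+0.14045, -0.09564, +0.64661) m
tr R = 2.570177; θ = arccos((tr R − 1)/2) = 0.667957 rad = 38.271°
axis k = ((R−Rᵀ)₃₂, (R−Rᵀ)₁₃, (R−Rᵀ)₂₁) / (2 sinθ) = (-0.515061, +0.791089, +0.329986)
rvec = θ·k = (-0.344039, +0.528413, +0.220417)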